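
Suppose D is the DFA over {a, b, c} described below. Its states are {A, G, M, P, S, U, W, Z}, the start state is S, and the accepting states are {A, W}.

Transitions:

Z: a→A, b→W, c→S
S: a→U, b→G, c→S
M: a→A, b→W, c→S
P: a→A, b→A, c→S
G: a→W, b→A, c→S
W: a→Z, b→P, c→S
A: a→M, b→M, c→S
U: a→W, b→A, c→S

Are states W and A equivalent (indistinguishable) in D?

Initial partition by acceptance: {A,W} | {G,M,P,S,U,Z}.
Refine {G,M,P,S,U,Z} on symbol a: members go to different blocks, giving {G,M,P,U,Z} and {S}.
No further refinement is possible. Final partition (3 blocks): {A,W} | {G,M,P,U,Z} | {S}.
W and A lie in the same block of the stable partition, so they are equivalent — no string distinguishes them.

Yes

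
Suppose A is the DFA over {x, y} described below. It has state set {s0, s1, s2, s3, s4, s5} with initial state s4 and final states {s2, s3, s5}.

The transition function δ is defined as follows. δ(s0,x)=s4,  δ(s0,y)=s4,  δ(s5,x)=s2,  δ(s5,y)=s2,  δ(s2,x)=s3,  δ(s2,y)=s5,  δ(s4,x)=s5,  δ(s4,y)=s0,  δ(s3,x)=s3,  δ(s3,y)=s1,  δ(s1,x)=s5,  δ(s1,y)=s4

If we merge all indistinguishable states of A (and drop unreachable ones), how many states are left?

Every state is reachable, so we keep all 6.
Initial partition by acceptance: {s2,s3,s5} | {s0,s1,s4}.
Refine {s2,s3,s5} on symbol y: members go to different blocks, giving {s2,s5} and {s3}.
Refine {s2,s5} on symbol x: members go to different blocks, giving {s2} and {s5}.
Split {s0,s1,s4} by δ(·,x) → {s1,s4} and {s0}.
On input y, block {s1,s4} splits into {s1} and {s4}.
Stable partition: {s2} | {s1} | {s3} | {s5} | {s0} | {s4} — 6 equivalence classes.

6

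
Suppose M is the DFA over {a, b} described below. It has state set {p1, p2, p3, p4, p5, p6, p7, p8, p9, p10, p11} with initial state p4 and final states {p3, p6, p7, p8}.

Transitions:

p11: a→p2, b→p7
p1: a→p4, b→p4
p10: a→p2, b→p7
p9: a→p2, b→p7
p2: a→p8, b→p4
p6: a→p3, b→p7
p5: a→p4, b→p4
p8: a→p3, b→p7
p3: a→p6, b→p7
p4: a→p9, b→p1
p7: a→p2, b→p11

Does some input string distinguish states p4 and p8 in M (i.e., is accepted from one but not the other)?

Yes

First remove the unreachable states {p5,p10}; 9 states remain.
Start with accepting vs non-accepting: {p3,p6,p7,p8} | {p1,p2,p4,p9,p11}.
Refine {p3,p6,p7,p8} on symbol a: members go to different blocks, giving {p3,p6,p8} and {p7}.
On input a, block {p1,p2,p4,p9,p11} splits into {p1,p4,p9,p11} and {p2}.
Split {p1,p4,p9,p11} by δ(·,a) → {p1,p4} and {p9,p11}.
Split {p1,p4} by δ(·,a) → {p1} and {p4}.
The partition is now stable with 6 blocks: {p3,p6,p8} | {p1} | {p7} | {p2} | {p9,p11} | {p4}.
p4 and p8 end up in different blocks, so they are distinguishable. For instance, the string 'ε' is accepted from only p8.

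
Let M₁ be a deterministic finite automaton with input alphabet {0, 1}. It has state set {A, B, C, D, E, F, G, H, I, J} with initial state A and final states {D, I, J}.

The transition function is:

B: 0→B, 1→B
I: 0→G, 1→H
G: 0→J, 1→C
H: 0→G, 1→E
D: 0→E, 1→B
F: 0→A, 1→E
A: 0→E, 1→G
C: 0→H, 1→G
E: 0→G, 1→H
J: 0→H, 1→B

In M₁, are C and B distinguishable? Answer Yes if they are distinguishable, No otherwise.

Reachable states from the start: {A,B,C,E,G,H,J}. Unreachable: {D,F,I} — drop them.
Initial partition by acceptance: {J} | {A,B,C,E,G,H}.
On input 0, block {A,B,C,E,G,H} splits into {A,B,C,E,H} and {G}.
Refine {A,B,C,E,H} on symbol 0: members go to different blocks, giving {A,B,C} and {E,H}.
On input 0, block {A,B,C} splits into {A,C} and {B}.
The partition is now stable with 5 blocks: {J} | {A,C} | {G} | {E,H} | {B}.
C and B end up in different blocks, so they are distinguishable. For instance, the string '10' is accepted from only C.

Yes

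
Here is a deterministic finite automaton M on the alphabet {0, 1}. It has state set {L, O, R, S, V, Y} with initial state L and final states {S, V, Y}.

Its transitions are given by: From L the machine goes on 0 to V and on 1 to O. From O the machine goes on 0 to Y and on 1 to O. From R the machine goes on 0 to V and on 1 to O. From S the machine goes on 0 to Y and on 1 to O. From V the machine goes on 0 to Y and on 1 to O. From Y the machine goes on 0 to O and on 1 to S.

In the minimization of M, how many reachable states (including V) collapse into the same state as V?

2

States {R} cannot be reached from the start state, so discard them.
Start with accepting vs non-accepting: {S,V,Y} | {L,O}.
Refine {S,V,Y} on symbol 0: members go to different blocks, giving {S,V} and {Y}.
Refine {L,O} on symbol 0: members go to different blocks, giving {O} and {L}.
Stable partition: {S,V} | {O} | {Y} | {L} — 4 equivalence classes.
State V belongs to the block {S,V}, which has 2 states.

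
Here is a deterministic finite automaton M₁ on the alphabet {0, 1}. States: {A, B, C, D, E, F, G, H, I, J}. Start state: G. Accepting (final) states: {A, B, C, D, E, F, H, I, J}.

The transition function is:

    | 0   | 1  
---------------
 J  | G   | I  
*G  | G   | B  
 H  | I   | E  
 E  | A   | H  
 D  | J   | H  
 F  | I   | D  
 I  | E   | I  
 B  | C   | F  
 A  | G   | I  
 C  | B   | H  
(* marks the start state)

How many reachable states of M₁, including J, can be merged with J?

Start with accepting vs non-accepting: {A,B,C,D,E,F,H,I,J} | {G}.
On input 0, block {A,B,C,D,E,F,H,I,J} splits into {B,C,D,E,F,H,I} and {A,J}.
Split {B,C,D,E,F,H,I} by δ(·,0) → {B,C,F,H,I} and {D,E}.
Split {B,C,F,H,I} by δ(·,0) → {B,C,F,H} and {I}.
Split {B,C,F,H} by δ(·,0) → {B,C} and {F,H}.
The partition is now stable with 6 blocks: {B,C} | {G} | {A,J} | {D,E} | {I} | {F,H}.
State J belongs to the block {A,J}, which has 2 states.

2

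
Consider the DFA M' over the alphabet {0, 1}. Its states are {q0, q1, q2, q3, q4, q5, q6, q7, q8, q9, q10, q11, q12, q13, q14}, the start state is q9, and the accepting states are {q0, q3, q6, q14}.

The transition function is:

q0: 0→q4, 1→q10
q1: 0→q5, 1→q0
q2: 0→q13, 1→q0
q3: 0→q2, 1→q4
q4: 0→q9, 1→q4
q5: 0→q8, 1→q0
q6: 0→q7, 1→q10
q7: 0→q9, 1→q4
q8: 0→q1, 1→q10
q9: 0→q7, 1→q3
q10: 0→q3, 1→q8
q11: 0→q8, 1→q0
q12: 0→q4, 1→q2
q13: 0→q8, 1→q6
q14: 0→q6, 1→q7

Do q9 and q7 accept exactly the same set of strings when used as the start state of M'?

Reachable states from the start: {q0,q1,q2,q3,q4,q5,q6,q7,q8,q9,q10,q13}. Unreachable: {q11,q12,q14} — drop them.
Start with accepting vs non-accepting: {q0,q3,q6} | {q1,q2,q4,q5,q7,q8,q9,q10,q13}.
Refine {q1,q2,q4,q5,q7,q8,q9,q10,q13} on symbol 0: members go to different blocks, giving {q1,q2,q4,q5,q7,q8,q9,q13} and {q10}.
Refine {q0,q3,q6} on symbol 1: members go to different blocks, giving {q0,q6} and {q3}.
Refine {q1,q2,q4,q5,q7,q8,q9,q13} on symbol 1: members go to different blocks, giving {q1,q2,q5,q13} and {q4,q7} and {q8} and {q9}.
Refine {q1,q2,q5,q13} on symbol 0: members go to different blocks, giving {q1,q2} and {q5,q13}.
Stable partition: {q0,q6} | {q1,q2} | {q10} | {q3} | {q4,q7} | {q8} | {q9} | {q5,q13} — 8 equivalence classes.
q9 and q7 end up in different blocks, so they are distinguishable. For instance, the string '1' is accepted from only q9.

No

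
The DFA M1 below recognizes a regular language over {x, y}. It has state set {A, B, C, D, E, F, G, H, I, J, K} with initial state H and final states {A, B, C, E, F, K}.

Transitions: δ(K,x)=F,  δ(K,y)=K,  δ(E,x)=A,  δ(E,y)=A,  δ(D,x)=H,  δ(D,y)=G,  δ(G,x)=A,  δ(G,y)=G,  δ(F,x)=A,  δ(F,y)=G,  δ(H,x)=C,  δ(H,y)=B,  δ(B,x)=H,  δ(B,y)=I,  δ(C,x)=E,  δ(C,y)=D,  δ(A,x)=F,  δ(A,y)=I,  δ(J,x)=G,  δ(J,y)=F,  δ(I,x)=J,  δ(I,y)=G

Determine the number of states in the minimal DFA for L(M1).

10

States {K} cannot be reached from the start state, so discard them.
P0 = {A,B,C,E,F} | {D,G,H,I,J}.
On input x, block {A,B,C,E,F} splits into {A,C,E,F} and {B}.
On input y, block {A,C,E,F} splits into {A,C,F} and {E}.
Refine {A,C,F} on symbol x: members go to different blocks, giving {A,F} and {C}.
Split {D,G,H,I,J} by δ(·,x) → {D,I,J} and {G} and {H}.
Refine {A,F} on symbol y: members go to different blocks, giving {A} and {F}.
Refine {D,I,J} on symbol x: members go to different blocks, giving {D} and {I} and {J}.
The partition is now stable with 10 blocks: {A} | {D} | {B} | {E} | {C} | {G} | {H} | {F} | {I} | {J}.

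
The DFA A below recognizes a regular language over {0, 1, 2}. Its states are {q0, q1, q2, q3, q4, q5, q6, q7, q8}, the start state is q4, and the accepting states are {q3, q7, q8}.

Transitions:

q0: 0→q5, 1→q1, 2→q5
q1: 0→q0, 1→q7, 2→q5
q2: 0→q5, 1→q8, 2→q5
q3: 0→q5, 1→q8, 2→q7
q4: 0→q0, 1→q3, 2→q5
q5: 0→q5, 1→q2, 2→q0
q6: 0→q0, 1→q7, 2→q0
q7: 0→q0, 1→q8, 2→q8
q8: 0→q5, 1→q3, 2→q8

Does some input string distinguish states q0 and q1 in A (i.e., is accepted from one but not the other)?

Yes

First remove the unreachable states {q6}; 8 states remain.
P0 = {q3,q7,q8} | {q0,q1,q2,q4,q5}.
Split {q0,q1,q2,q4,q5} by δ(·,1) → {q1,q2,q4} and {q0,q5}.
Stable partition: {q3,q7,q8} | {q1,q2,q4} | {q0,q5} — 3 equivalence classes.
q0 and q1 end up in different blocks, so they are distinguishable. For instance, the string '1' is accepted from only q1.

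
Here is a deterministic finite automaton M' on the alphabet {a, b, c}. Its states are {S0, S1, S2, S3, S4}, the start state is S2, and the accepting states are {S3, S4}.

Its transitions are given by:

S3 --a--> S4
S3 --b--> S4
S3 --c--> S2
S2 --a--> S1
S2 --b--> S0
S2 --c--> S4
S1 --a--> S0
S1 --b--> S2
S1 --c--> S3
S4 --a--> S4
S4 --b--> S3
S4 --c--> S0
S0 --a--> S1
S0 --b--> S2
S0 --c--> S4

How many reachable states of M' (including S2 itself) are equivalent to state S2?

3

All states are reachable from the start state.
Initial partition by acceptance: {S3,S4} | {S0,S1,S2}.
Stable partition: {S3,S4} | {S0,S1,S2} — 2 equivalence classes.
State S2 belongs to the block {S0,S1,S2}, which has 3 states.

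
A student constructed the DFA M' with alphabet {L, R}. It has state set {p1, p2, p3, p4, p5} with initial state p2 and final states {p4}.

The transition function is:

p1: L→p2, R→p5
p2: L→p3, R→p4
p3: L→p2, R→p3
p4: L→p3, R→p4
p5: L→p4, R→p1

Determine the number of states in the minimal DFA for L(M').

3

Reachable states from the start: {p2,p3,p4}. Unreachable: {p1,p5} — drop them.
P0 = {p4} | {p2,p3}.
Refine {p2,p3} on symbol R: members go to different blocks, giving {p2} and {p3}.
Stable partition: {p4} | {p2} | {p3} — 3 equivalence classes.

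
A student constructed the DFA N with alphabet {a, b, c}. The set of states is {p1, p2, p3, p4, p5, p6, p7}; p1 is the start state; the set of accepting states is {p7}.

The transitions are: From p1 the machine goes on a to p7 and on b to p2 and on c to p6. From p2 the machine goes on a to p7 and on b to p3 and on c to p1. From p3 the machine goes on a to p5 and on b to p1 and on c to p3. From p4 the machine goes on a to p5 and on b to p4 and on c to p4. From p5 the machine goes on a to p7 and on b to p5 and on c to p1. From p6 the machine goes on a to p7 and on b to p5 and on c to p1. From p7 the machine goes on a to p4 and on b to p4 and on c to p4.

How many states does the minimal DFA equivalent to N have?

6

All states are reachable from the start state.
P0 = {p7} | {p1,p2,p3,p4,p5,p6}.
Split {p1,p2,p3,p4,p5,p6} by δ(·,a) → {p1,p2,p5,p6} and {p3,p4}.
On input b, block {p1,p2,p5,p6} splits into {p1,p5,p6} and {p2}.
On input b, block {p1,p5,p6} splits into {p5,p6} and {p1}.
Refine {p3,p4} on symbol b: members go to different blocks, giving {p3} and {p4}.
The partition is now stable with 6 blocks: {p7} | {p5,p6} | {p3} | {p2} | {p1} | {p4}.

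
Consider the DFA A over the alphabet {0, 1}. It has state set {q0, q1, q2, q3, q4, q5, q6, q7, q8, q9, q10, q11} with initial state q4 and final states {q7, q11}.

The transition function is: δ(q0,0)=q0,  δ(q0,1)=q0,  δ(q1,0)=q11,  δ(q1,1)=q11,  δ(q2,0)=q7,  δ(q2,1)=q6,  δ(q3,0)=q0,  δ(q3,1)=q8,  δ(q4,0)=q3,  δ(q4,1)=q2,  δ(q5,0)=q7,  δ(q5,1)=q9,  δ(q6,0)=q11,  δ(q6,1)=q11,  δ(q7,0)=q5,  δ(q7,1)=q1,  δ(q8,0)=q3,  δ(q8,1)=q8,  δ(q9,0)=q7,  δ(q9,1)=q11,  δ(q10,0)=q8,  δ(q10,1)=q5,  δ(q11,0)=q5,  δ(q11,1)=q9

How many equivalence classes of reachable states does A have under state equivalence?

5

Reachable states from the start: {q0,q1,q2,q3,q4,q5,q6,q7,q8,q9,q11}. Unreachable: {q10} — drop them.
Start with accepting vs non-accepting: {q7,q11} | {q0,q1,q2,q3,q4,q5,q6,q8,q9}.
Split {q0,q1,q2,q3,q4,q5,q6,q8,q9} by δ(·,0) → {q1,q2,q5,q6,q9} and {q0,q3,q4,q8}.
Split {q1,q2,q5,q6,q9} by δ(·,1) → {q1,q6,q9} and {q2,q5}.
Split {q0,q3,q4,q8} by δ(·,1) → {q0,q3,q8} and {q4}.
No further refinement is possible. Final partition (5 blocks): {q7,q11} | {q1,q6,q9} | {q0,q3,q8} | {q2,q5} | {q4}.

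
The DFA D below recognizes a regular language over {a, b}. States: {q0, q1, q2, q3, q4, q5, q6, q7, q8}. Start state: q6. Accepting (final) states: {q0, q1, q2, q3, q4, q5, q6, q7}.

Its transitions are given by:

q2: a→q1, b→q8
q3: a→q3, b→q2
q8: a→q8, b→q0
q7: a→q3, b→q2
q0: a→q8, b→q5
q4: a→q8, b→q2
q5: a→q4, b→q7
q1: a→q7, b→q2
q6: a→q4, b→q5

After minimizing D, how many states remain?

All states are reachable from the start state.
Initial partition by acceptance: {q0,q1,q2,q3,q4,q5,q6,q7} | {q8}.
Split {q0,q1,q2,q3,q4,q5,q6,q7} by δ(·,a) → {q1,q2,q3,q5,q6,q7} and {q0,q4}.
Split {q1,q2,q3,q5,q6,q7} by δ(·,a) → {q1,q2,q3,q7} and {q5,q6}.
On input b, block {q1,q2,q3,q7} splits into {q1,q3,q7} and {q2}.
Split {q0,q4} by δ(·,b) → {q0} and {q4}.
On input b, block {q5,q6} splits into {q5} and {q6}.
The partition is now stable with 7 blocks: {q1,q3,q7} | {q8} | {q0} | {q5} | {q2} | {q4} | {q6}.

7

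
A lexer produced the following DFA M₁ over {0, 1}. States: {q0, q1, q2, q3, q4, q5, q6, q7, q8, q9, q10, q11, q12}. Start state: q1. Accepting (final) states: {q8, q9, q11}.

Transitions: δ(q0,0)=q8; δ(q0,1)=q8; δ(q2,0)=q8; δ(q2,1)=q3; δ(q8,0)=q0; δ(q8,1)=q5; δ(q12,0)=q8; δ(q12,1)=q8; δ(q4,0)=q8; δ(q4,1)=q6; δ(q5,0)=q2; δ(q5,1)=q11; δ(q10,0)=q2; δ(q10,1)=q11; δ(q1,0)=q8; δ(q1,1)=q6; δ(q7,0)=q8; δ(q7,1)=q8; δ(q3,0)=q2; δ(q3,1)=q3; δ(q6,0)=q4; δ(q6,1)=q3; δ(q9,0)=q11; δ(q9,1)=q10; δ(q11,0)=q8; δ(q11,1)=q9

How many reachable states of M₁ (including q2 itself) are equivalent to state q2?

3

Reachable states from the start: {q0,q1,q2,q3,q4,q5,q6,q8,q9,q10,q11}. Unreachable: {q7,q12} — drop them.
Initial partition by acceptance: {q8,q9,q11} | {q0,q1,q2,q3,q4,q5,q6,q10}.
Refine {q8,q9,q11} on symbol 0: members go to different blocks, giving {q9,q11} and {q8}.
Split {q9,q11} by δ(·,0) → {q9} and {q11}.
On input 0, block {q0,q1,q2,q3,q4,q5,q6,q10} splits into {q0,q1,q2,q4} and {q3,q5,q6,q10}.
Refine {q0,q1,q2,q4} on symbol 1: members go to different blocks, giving {q1,q2,q4} and {q0}.
Refine {q3,q5,q6,q10} on symbol 1: members go to different blocks, giving {q3,q6} and {q5,q10}.
No further refinement is possible. Final partition (7 blocks): {q9} | {q1,q2,q4} | {q8} | {q11} | {q3,q6} | {q0} | {q5,q10}.
State q2 belongs to the block {q1,q2,q4}, which has 3 states.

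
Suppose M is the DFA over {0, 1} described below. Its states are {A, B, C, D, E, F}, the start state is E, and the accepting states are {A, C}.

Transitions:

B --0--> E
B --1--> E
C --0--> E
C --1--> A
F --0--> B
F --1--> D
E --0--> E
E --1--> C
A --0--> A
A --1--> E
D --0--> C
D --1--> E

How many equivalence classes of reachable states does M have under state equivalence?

First remove the unreachable states {B,D,F}; 3 states remain.
P0 = {A,C} | {E}.
Refine {A,C} on symbol 0: members go to different blocks, giving {A} and {C}.
No further refinement is possible. Final partition (3 blocks): {A} | {E} | {C}.

3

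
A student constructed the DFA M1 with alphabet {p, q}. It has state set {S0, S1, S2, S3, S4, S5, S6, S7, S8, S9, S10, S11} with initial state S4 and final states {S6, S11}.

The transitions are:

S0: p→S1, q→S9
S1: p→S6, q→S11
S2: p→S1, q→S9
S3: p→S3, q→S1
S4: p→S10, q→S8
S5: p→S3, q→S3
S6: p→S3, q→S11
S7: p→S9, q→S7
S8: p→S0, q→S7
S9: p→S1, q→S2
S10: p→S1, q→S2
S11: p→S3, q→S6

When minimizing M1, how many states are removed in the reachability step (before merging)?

No path from S4 leads to S5; the other 11 states are all reachable.

1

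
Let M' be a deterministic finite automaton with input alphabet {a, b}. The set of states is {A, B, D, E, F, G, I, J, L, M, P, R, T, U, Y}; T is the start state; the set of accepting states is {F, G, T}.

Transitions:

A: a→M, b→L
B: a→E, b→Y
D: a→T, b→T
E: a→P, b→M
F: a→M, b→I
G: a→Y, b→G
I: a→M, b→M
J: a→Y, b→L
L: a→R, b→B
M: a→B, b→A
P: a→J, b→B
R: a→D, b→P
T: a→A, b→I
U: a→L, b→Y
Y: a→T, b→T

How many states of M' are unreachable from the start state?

3

No path from T leads to F, G, U; the other 12 states are all reachable.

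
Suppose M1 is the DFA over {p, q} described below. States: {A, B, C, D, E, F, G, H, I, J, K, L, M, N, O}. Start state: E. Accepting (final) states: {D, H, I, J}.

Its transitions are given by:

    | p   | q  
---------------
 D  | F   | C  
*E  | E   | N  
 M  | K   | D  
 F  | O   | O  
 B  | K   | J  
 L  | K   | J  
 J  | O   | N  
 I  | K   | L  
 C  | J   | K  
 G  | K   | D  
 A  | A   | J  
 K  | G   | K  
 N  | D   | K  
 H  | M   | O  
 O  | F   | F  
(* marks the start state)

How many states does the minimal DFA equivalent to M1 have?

6

States {A,B,H,I,L,M} cannot be reached from the start state, so discard them.
P0 = {D,J} | {C,E,F,G,K,N,O}.
On input p, block {C,E,F,G,K,N,O} splits into {E,F,G,K,O} and {C,N}.
Refine {E,F,G,K,O} on symbol q: members go to different blocks, giving {F,K,O} and {E} and {G}.
Refine {F,K,O} on symbol p: members go to different blocks, giving {F,O} and {K}.
The partition is now stable with 6 blocks: {D,J} | {F,O} | {C,N} | {E} | {G} | {K}.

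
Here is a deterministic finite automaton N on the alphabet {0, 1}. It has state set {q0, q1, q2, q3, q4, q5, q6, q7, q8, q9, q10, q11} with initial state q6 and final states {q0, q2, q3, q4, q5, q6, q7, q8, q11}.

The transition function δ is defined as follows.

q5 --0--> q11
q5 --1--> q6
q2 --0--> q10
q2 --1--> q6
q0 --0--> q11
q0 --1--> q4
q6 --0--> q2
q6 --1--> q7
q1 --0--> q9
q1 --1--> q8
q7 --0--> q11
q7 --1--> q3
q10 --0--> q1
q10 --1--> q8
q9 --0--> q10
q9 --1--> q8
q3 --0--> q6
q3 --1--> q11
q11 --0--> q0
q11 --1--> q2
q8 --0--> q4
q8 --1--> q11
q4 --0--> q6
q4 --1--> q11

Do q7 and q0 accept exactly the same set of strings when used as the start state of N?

Yes

Reachable states from the start: {q0,q1,q2,q3,q4,q6,q7,q8,q9,q10,q11}. Unreachable: {q5} — drop them.
Start with accepting vs non-accepting: {q0,q2,q3,q4,q6,q7,q8,q11} | {q1,q9,q10}.
Refine {q0,q2,q3,q4,q6,q7,q8,q11} on symbol 0: members go to different blocks, giving {q0,q3,q4,q6,q7,q8,q11} and {q2}.
Refine {q0,q3,q4,q6,q7,q8,q11} on symbol 0: members go to different blocks, giving {q0,q3,q4,q7,q8,q11} and {q6}.
Split {q0,q3,q4,q7,q8,q11} by δ(·,0) → {q0,q7,q8,q11} and {q3,q4}.
On input 0, block {q0,q7,q8,q11} splits into {q0,q7,q11} and {q8}.
Refine {q0,q7,q11} on symbol 1: members go to different blocks, giving {q0,q7} and {q11}.
No further refinement is possible. Final partition (7 blocks): {q0,q7} | {q1,q9,q10} | {q2} | {q6} | {q3,q4} | {q8} | {q11}.
q7 and q0 lie in the same block of the stable partition, so they are equivalent — no string distinguishes them.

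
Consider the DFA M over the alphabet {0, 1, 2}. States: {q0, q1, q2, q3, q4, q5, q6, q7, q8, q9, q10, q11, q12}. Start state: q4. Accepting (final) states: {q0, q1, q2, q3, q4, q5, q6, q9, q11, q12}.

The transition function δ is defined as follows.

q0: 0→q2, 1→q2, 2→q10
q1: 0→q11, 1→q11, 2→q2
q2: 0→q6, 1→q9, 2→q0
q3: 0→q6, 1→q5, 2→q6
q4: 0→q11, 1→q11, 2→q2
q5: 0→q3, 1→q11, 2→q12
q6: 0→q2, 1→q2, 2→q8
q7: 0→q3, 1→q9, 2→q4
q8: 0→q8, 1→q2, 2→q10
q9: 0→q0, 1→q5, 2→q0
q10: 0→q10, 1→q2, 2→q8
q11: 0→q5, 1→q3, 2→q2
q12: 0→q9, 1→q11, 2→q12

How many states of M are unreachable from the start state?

No path from q4 leads to q1, q7; the other 11 states are all reachable.

2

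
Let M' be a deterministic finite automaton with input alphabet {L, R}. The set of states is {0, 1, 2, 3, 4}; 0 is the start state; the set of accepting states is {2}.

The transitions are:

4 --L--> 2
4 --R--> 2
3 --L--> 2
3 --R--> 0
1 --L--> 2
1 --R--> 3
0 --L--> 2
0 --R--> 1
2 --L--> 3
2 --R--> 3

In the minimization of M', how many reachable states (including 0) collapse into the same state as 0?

3

Reachable states from the start: {0,1,2,3}. Unreachable: {4} — drop them.
P0 = {2} | {0,1,3}.
No further refinement is possible. Final partition (2 blocks): {2} | {0,1,3}.
State 0 belongs to the block {0,1,3}, which has 3 states.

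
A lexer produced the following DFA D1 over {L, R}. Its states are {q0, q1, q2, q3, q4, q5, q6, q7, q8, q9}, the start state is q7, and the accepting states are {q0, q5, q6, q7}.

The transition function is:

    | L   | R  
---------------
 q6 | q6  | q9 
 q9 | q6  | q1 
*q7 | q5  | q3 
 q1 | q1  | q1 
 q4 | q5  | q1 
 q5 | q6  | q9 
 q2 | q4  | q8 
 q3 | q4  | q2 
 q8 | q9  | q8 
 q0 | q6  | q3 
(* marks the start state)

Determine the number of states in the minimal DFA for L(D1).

5

First remove the unreachable states {q0}; 9 states remain.
Start with accepting vs non-accepting: {q5,q6,q7} | {q1,q2,q3,q4,q8,q9}.
Split {q1,q2,q3,q4,q8,q9} by δ(·,L) → {q1,q2,q3,q8} and {q4,q9}.
Split {q5,q6,q7} by δ(·,R) → {q5,q6} and {q7}.
Split {q1,q2,q3,q8} by δ(·,L) → {q2,q3,q8} and {q1}.
No further refinement is possible. Final partition (5 blocks): {q5,q6} | {q2,q3,q8} | {q4,q9} | {q7} | {q1}.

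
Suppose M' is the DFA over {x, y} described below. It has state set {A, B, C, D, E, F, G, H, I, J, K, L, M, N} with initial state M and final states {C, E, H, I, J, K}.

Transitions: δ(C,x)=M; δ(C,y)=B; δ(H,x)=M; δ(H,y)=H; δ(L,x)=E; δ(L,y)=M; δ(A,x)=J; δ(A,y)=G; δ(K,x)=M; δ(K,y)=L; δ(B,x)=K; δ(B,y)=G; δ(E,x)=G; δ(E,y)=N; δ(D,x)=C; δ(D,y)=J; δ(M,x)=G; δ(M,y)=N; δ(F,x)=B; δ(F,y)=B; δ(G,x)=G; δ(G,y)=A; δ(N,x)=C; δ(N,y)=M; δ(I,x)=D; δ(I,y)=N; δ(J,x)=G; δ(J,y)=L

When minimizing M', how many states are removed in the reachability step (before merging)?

No path from M leads to D, F, H, I; the other 10 states are all reachable.

4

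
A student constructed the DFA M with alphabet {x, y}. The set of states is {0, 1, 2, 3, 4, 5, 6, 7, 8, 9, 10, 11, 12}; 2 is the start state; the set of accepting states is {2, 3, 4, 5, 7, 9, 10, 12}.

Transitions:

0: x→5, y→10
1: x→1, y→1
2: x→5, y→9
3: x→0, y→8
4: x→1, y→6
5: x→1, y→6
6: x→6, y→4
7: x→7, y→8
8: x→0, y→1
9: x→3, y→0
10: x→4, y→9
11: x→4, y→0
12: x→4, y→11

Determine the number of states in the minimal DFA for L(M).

8

States {7,11,12} cannot be reached from the start state, so discard them.
P0 = {2,3,4,5,9,10} | {0,1,6,8}.
On input x, block {2,3,4,5,9,10} splits into {2,9,10} and {3,4,5}.
Split {2,9,10} by δ(·,y) → {2,10} and {9}.
On input x, block {0,1,6,8} splits into {1,6,8} and {0}.
Refine {1,6,8} on symbol x: members go to different blocks, giving {1,6} and {8}.
On input y, block {1,6} splits into {1} and {6}.
Refine {3,4,5} on symbol x: members go to different blocks, giving {4,5} and {3}.
No further refinement is possible. Final partition (8 blocks): {2,10} | {1} | {4,5} | {9} | {0} | {8} | {6} | {3}.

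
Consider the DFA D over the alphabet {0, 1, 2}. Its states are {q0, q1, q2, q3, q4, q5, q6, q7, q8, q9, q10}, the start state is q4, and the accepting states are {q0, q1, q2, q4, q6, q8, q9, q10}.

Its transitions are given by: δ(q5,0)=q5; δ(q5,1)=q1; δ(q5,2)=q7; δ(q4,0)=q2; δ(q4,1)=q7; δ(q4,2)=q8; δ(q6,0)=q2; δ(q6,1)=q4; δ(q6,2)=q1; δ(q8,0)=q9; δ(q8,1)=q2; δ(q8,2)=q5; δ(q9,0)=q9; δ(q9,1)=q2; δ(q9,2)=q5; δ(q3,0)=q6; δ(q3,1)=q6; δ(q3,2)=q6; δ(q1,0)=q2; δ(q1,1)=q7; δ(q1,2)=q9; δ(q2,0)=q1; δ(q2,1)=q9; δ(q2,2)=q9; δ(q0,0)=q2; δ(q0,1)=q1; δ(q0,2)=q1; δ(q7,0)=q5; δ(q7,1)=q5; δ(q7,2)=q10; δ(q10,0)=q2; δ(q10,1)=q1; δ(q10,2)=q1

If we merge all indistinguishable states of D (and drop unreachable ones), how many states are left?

6

Reachable states from the start: {q1,q2,q4,q5,q7,q8,q9,q10}. Unreachable: {q0,q3,q6} — drop them.
Start with accepting vs non-accepting: {q1,q2,q4,q8,q9,q10} | {q5,q7}.
Refine {q1,q2,q4,q8,q9,q10} on symbol 1: members go to different blocks, giving {q2,q8,q9,q10} and {q1,q4}.
Refine {q2,q8,q9,q10} on symbol 0: members go to different blocks, giving {q8,q9,q10} and {q2}.
Split {q8,q9,q10} by δ(·,0) → {q8,q9} and {q10}.
On input 1, block {q5,q7} splits into {q5} and {q7}.
The partition is now stable with 6 blocks: {q8,q9} | {q5} | {q1,q4} | {q2} | {q10} | {q7}.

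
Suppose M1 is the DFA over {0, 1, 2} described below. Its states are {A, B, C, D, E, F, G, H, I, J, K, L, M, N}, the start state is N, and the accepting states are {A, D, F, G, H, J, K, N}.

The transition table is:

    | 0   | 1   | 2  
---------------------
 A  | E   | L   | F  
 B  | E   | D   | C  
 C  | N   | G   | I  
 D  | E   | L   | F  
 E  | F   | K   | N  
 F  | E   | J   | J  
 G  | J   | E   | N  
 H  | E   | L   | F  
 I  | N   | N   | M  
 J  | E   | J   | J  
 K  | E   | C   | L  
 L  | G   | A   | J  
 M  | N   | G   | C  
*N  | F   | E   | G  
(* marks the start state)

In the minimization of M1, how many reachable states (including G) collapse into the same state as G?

First remove the unreachable states {B,D,H}; 11 states remain.
Start with accepting vs non-accepting: {A,F,G,J,K,N} | {C,E,I,L,M}.
Refine {A,F,G,J,K,N} on symbol 0: members go to different blocks, giving {A,F,J,K} and {G,N}.
Split {A,F,J,K} by δ(·,1) → {A,K} and {F,J}.
Refine {A,K} on symbol 2: members go to different blocks, giving {A} and {K}.
On input 0, block {C,E,I,L,M} splits into {C,I,L,M} and {E}.
Split {C,I,L,M} by δ(·,1) → {C,I,M} and {L}.
Stable partition: {A} | {C,I,M} | {G,N} | {F,J} | {K} | {E} | {L} — 7 equivalence classes.
State G belongs to the block {G,N}, which has 2 states.

2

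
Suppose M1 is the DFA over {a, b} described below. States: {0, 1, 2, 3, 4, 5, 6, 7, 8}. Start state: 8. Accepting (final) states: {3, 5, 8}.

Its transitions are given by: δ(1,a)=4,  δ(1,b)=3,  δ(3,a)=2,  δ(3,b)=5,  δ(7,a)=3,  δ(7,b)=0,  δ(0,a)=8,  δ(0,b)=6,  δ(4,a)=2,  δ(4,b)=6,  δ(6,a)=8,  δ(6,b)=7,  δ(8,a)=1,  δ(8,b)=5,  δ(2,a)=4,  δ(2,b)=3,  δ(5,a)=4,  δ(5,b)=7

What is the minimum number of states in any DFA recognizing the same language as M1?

All states are reachable from the start state.
P0 = {3,5,8} | {0,1,2,4,6,7}.
Refine {3,5,8} on symbol b: members go to different blocks, giving {3,8} and {5}.
On input a, block {0,1,2,4,6,7} splits into {0,6,7} and {1,2,4}.
On input b, block {1,2,4} splits into {1,2} and {4}.
Stable partition: {3,8} | {0,6,7} | {5} | {1,2} | {4} — 5 equivalence classes.

5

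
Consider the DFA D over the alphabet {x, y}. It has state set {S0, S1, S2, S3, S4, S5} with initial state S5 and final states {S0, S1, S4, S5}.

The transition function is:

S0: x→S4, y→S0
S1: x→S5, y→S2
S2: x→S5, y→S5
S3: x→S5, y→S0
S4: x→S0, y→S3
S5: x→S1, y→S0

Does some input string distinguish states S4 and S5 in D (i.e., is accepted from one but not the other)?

P0 = {S0,S1,S4,S5} | {S2,S3}.
Split {S0,S1,S4,S5} by δ(·,y) → {S0,S5} and {S1,S4}.
The partition is now stable with 3 blocks: {S0,S5} | {S2,S3} | {S1,S4}.
S4 and S5 end up in different blocks, so they are distinguishable. For instance, the string 'y' is accepted from only S5.

Yes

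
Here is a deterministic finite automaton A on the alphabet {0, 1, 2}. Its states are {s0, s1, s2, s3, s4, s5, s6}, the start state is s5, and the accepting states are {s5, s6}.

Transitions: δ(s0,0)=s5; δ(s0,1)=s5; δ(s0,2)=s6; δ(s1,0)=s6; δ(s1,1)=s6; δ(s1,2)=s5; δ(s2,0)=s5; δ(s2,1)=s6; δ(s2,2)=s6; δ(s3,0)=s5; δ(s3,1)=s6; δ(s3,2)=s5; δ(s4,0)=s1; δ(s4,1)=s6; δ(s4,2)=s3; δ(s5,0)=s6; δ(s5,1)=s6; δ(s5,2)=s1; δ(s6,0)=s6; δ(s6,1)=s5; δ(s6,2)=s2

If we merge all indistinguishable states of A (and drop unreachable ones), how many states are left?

First remove the unreachable states {s0,s3,s4}; 4 states remain.
Start with accepting vs non-accepting: {s5,s6} | {s1,s2}.
Stable partition: {s5,s6} | {s1,s2} — 2 equivalence classes.

2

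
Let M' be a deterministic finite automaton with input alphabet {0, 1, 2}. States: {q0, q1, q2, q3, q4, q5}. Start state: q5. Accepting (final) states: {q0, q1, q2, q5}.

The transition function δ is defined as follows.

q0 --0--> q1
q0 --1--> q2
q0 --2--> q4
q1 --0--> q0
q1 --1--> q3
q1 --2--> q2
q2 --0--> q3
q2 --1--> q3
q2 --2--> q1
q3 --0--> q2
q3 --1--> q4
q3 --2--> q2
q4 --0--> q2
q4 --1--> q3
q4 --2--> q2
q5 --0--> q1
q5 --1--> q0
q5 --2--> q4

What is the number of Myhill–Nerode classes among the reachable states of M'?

5

All states are reachable from the start state.
P0 = {q0,q1,q2,q5} | {q3,q4}.
On input 0, block {q0,q1,q2,q5} splits into {q0,q1,q5} and {q2}.
Refine {q0,q1,q5} on symbol 1: members go to different blocks, giving {q0} and {q1} and {q5}.
Stable partition: {q0} | {q3,q4} | {q2} | {q1} | {q5} — 5 equivalence classes.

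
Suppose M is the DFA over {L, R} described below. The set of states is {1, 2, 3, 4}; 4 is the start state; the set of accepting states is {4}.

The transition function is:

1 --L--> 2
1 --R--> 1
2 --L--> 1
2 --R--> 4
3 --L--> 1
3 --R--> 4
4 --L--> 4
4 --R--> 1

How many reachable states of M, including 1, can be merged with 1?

1

First remove the unreachable states {3}; 3 states remain.
Initial partition by acceptance: {4} | {1,2}.
On input R, block {1,2} splits into {1} and {2}.
Stable partition: {4} | {1} | {2} — 3 equivalence classes.
The equivalence class containing 1 is {1}, of size 1.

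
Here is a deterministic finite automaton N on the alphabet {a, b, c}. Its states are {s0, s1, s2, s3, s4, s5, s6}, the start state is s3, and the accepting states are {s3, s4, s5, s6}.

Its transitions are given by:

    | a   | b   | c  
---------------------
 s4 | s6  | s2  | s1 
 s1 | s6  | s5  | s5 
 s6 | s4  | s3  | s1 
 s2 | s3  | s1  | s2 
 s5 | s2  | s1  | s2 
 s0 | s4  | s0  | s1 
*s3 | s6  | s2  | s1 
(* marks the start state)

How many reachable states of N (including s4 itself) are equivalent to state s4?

First remove the unreachable states {s0}; 6 states remain.
Initial partition by acceptance: {s3,s4,s5,s6} | {s1,s2}.
On input a, block {s3,s4,s5,s6} splits into {s3,s4,s6} and {s5}.
Split {s3,s4,s6} by δ(·,b) → {s3,s4} and {s6}.
Refine {s1,s2} on symbol a: members go to different blocks, giving {s1} and {s2}.
No further refinement is possible. Final partition (5 blocks): {s3,s4} | {s1} | {s5} | {s6} | {s2}.
The equivalence class containing s4 is {s3,s4}, of size 2.

2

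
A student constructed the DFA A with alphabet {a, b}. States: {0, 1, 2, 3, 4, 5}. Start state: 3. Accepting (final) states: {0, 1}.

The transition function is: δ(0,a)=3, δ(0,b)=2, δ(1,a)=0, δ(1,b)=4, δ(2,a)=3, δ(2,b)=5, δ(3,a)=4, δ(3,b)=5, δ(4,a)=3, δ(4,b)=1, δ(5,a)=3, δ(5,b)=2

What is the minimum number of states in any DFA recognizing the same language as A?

5

All states are reachable from the start state.
Initial partition by acceptance: {0,1} | {2,3,4,5}.
Refine {0,1} on symbol a: members go to different blocks, giving {0} and {1}.
On input b, block {2,3,4,5} splits into {2,3,5} and {4}.
Refine {2,3,5} on symbol a: members go to different blocks, giving {2,5} and {3}.
Stable partition: {0} | {2,5} | {1} | {4} | {3} — 5 equivalence classes.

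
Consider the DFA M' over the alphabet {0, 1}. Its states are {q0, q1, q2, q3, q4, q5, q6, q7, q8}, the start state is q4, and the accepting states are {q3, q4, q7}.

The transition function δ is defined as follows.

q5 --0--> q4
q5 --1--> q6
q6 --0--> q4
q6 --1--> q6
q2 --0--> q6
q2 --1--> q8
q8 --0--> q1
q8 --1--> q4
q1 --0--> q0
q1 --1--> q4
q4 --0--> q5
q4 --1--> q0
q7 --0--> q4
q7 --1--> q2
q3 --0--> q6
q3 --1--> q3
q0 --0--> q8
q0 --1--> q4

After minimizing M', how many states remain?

States {q2,q3,q7} cannot be reached from the start state, so discard them.
P0 = {q4} | {q0,q1,q5,q6,q8}.
Split {q0,q1,q5,q6,q8} by δ(·,0) → {q0,q1,q8} and {q5,q6}.
The partition is now stable with 3 blocks: {q4} | {q0,q1,q8} | {q5,q6}.

3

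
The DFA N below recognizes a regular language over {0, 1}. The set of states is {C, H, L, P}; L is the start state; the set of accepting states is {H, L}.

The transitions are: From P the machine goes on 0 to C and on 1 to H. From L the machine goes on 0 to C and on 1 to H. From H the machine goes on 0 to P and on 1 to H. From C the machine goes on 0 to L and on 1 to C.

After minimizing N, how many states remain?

All states are reachable from the start state.
Initial partition by acceptance: {H,L} | {C,P}.
On input 0, block {C,P} splits into {C} and {P}.
On input 0, block {H,L} splits into {H} and {L}.
Stable partition: {H} | {C} | {P} | {L} — 4 equivalence classes.

4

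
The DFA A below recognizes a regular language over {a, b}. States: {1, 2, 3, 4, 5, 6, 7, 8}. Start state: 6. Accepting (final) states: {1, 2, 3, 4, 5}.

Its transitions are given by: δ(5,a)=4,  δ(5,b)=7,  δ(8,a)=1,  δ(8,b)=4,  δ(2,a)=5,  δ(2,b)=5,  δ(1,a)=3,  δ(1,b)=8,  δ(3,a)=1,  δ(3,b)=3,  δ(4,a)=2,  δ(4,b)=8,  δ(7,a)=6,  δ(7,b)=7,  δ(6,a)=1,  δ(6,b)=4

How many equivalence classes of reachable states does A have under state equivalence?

Every state is reachable, so we keep all 8.
Initial partition by acceptance: {1,2,3,4,5} | {6,7,8}.
Refine {1,2,3,4,5} on symbol b: members go to different blocks, giving {1,4,5} and {2,3}.
Split {1,4,5} by δ(·,a) → {1,4} and {5}.
Refine {6,7,8} on symbol a: members go to different blocks, giving {6,8} and {7}.
Split {2,3} by δ(·,a) → {2} and {3}.
On input a, block {1,4} splits into {1} and {4}.
Stable partition: {1} | {6,8} | {2} | {5} | {7} | {3} | {4} — 7 equivalence classes.

7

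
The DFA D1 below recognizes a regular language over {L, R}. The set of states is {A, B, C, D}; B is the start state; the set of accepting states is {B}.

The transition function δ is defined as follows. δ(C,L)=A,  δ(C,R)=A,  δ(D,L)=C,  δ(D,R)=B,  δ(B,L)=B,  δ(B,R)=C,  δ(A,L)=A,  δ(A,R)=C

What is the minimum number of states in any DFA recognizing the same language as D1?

States {D} cannot be reached from the start state, so discard them.
Start with accepting vs non-accepting: {B} | {A,C}.
Stable partition: {B} | {A,C} — 2 equivalence classes.

2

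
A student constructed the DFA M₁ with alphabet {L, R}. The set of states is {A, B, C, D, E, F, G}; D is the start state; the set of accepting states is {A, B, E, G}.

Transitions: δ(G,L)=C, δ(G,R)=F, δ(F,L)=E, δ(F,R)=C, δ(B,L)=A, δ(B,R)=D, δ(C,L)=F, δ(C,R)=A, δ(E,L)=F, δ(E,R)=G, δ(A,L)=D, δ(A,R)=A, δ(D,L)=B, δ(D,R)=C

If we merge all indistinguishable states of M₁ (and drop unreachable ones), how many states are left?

7

All states are reachable from the start state.
P0 = {A,B,E,G} | {C,D,F}.
Refine {A,B,E,G} on symbol L: members go to different blocks, giving {A,E,G} and {B}.
Refine {A,E,G} on symbol R: members go to different blocks, giving {A,E} and {G}.
Split {A,E} by δ(·,R) → {A} and {E}.
Refine {C,D,F} on symbol L: members go to different blocks, giving {C} and {D} and {F}.
Stable partition: {A} | {C} | {B} | {G} | {E} | {D} | {F} — 7 equivalence classes.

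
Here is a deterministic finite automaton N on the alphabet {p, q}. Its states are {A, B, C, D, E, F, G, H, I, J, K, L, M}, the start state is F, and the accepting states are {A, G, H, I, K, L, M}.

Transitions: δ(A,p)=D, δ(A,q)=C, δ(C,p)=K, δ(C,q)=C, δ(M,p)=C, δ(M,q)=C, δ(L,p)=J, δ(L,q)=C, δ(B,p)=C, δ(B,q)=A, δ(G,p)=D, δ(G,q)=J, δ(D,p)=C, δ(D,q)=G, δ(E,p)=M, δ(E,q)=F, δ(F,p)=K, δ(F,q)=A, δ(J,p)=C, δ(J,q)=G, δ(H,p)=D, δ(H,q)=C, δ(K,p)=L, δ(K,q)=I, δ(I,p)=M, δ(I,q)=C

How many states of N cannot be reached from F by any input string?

3

No path from F leads to B, E, H; the other 10 states are all reachable.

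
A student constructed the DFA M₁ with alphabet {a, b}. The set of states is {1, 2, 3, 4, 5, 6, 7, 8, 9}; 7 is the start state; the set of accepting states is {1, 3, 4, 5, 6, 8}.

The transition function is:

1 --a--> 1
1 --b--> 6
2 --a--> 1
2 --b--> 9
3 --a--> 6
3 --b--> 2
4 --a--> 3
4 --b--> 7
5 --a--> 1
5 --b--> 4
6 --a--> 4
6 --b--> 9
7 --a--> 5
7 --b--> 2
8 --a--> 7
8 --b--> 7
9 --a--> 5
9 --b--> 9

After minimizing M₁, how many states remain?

First remove the unreachable states {8}; 8 states remain.
Start with accepting vs non-accepting: {1,3,4,5,6} | {2,7,9}.
On input b, block {1,3,4,5,6} splits into {3,4,6} and {1,5}.
Stable partition: {3,4,6} | {2,7,9} | {1,5} — 3 equivalence classes.

3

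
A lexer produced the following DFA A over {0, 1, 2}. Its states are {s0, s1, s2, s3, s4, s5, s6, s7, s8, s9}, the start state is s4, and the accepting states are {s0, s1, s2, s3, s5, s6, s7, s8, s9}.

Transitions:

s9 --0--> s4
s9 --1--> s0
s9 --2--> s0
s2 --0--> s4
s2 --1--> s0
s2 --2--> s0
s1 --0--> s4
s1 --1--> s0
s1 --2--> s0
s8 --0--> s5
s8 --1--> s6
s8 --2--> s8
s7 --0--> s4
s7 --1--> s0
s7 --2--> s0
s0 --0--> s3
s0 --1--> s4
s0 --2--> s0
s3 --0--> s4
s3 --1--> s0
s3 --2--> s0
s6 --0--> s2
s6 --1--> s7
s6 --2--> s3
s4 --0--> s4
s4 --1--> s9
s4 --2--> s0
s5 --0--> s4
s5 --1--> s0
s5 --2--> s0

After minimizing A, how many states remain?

Reachable states from the start: {s0,s3,s4,s9}. Unreachable: {s1,s2,s5,s6,s7,s8} — drop them.
P0 = {s0,s3,s9} | {s4}.
Refine {s0,s3,s9} on symbol 0: members go to different blocks, giving {s3,s9} and {s0}.
Stable partition: {s3,s9} | {s4} | {s0} — 3 equivalence classes.

3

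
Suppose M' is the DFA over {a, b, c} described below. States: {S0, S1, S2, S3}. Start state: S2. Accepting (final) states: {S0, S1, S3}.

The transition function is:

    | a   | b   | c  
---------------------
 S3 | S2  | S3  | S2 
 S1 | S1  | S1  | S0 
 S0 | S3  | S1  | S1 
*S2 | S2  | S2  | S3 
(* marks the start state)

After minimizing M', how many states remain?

2

Reachable states from the start: {S2,S3}. Unreachable: {S0,S1} — drop them.
Initial partition by acceptance: {S3} | {S2}.
Stable partition: {S3} | {S2} — 2 equivalence classes.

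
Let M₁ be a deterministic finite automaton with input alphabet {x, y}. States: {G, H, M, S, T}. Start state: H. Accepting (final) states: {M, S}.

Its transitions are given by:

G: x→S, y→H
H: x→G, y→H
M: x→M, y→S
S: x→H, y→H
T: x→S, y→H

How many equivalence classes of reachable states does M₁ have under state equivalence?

Reachable states from the start: {G,H,S}. Unreachable: {M,T} — drop them.
P0 = {S} | {G,H}.
Refine {G,H} on symbol x: members go to different blocks, giving {H} and {G}.
Stable partition: {S} | {H} | {G} — 3 equivalence classes.

3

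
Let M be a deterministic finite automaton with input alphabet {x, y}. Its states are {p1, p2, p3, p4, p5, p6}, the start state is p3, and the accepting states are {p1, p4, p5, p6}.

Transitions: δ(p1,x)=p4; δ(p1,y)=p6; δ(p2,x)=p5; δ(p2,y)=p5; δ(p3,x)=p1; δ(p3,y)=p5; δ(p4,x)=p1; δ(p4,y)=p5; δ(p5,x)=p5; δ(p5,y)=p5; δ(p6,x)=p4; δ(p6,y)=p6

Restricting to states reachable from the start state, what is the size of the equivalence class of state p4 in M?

4

First remove the unreachable states {p2}; 5 states remain.
Initial partition by acceptance: {p1,p4,p5,p6} | {p3}.
No further refinement is possible. Final partition (2 blocks): {p1,p4,p5,p6} | {p3}.
State p4 belongs to the block {p1,p4,p5,p6}, which has 4 states.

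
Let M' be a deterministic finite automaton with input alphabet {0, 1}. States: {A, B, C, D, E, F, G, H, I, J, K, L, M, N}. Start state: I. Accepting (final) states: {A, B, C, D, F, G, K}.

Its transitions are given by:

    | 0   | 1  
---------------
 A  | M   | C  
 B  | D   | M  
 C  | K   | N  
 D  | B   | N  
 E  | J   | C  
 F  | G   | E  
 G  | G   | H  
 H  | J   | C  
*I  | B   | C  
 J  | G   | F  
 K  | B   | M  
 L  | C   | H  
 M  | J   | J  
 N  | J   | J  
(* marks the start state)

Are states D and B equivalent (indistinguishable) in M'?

Yes

States {A,L} cannot be reached from the start state, so discard them.
Start with accepting vs non-accepting: {B,C,D,F,G,K} | {E,H,I,J,M,N}.
Split {E,H,I,J,M,N} by δ(·,0) → {E,H,M,N} and {I,J}.
On input 1, block {E,H,M,N} splits into {E,H} and {M,N}.
Refine {B,C,D,F,G,K} on symbol 1: members go to different blocks, giving {B,C,D,K} and {F,G}.
Split {I,J} by δ(·,0) → {I} and {J}.
No further refinement is possible. Final partition (6 blocks): {B,C,D,K} | {E,H} | {I} | {M,N} | {F,G} | {J}.
D and B lie in the same block of the stable partition, so they are equivalent — no string distinguishes them.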